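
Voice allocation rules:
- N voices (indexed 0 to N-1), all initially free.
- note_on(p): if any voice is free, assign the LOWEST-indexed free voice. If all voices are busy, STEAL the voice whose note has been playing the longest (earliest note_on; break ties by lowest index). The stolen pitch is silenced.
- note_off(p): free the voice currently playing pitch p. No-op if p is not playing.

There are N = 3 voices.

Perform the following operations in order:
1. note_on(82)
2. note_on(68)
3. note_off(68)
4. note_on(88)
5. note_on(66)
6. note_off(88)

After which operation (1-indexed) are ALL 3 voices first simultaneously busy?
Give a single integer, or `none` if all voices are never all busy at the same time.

Answer: 5

Derivation:
Op 1: note_on(82): voice 0 is free -> assigned | voices=[82 - -]
Op 2: note_on(68): voice 1 is free -> assigned | voices=[82 68 -]
Op 3: note_off(68): free voice 1 | voices=[82 - -]
Op 4: note_on(88): voice 1 is free -> assigned | voices=[82 88 -]
Op 5: note_on(66): voice 2 is free -> assigned | voices=[82 88 66]
Op 6: note_off(88): free voice 1 | voices=[82 - 66]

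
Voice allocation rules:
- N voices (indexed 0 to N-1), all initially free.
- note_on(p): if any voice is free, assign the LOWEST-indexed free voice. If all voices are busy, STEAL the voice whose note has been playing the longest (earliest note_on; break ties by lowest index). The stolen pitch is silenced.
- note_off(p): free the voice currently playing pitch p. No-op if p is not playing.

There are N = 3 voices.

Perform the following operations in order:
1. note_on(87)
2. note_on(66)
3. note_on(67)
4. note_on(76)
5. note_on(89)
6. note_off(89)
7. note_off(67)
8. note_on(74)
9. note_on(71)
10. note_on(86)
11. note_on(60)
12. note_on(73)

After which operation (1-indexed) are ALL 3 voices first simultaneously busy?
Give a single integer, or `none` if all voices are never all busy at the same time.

Op 1: note_on(87): voice 0 is free -> assigned | voices=[87 - -]
Op 2: note_on(66): voice 1 is free -> assigned | voices=[87 66 -]
Op 3: note_on(67): voice 2 is free -> assigned | voices=[87 66 67]
Op 4: note_on(76): all voices busy, STEAL voice 0 (pitch 87, oldest) -> assign | voices=[76 66 67]
Op 5: note_on(89): all voices busy, STEAL voice 1 (pitch 66, oldest) -> assign | voices=[76 89 67]
Op 6: note_off(89): free voice 1 | voices=[76 - 67]
Op 7: note_off(67): free voice 2 | voices=[76 - -]
Op 8: note_on(74): voice 1 is free -> assigned | voices=[76 74 -]
Op 9: note_on(71): voice 2 is free -> assigned | voices=[76 74 71]
Op 10: note_on(86): all voices busy, STEAL voice 0 (pitch 76, oldest) -> assign | voices=[86 74 71]
Op 11: note_on(60): all voices busy, STEAL voice 1 (pitch 74, oldest) -> assign | voices=[86 60 71]
Op 12: note_on(73): all voices busy, STEAL voice 2 (pitch 71, oldest) -> assign | voices=[86 60 73]

Answer: 3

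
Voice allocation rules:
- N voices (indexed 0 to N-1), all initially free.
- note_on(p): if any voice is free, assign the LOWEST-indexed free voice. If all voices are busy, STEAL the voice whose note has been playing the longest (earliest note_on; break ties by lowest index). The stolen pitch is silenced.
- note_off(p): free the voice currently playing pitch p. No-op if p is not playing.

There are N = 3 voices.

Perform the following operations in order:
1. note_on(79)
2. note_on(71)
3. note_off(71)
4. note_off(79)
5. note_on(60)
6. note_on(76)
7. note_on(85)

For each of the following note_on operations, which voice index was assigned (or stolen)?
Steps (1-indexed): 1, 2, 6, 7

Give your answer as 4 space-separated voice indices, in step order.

Op 1: note_on(79): voice 0 is free -> assigned | voices=[79 - -]
Op 2: note_on(71): voice 1 is free -> assigned | voices=[79 71 -]
Op 3: note_off(71): free voice 1 | voices=[79 - -]
Op 4: note_off(79): free voice 0 | voices=[- - -]
Op 5: note_on(60): voice 0 is free -> assigned | voices=[60 - -]
Op 6: note_on(76): voice 1 is free -> assigned | voices=[60 76 -]
Op 7: note_on(85): voice 2 is free -> assigned | voices=[60 76 85]

Answer: 0 1 1 2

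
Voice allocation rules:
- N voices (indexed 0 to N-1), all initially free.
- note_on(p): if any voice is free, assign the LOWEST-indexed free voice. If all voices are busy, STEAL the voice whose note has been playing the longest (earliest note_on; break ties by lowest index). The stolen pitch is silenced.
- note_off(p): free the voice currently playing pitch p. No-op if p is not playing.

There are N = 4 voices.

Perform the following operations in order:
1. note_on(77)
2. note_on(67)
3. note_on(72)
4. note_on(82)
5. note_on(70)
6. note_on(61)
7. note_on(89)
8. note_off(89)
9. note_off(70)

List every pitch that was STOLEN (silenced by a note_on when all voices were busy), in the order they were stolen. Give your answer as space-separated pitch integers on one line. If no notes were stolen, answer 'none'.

Op 1: note_on(77): voice 0 is free -> assigned | voices=[77 - - -]
Op 2: note_on(67): voice 1 is free -> assigned | voices=[77 67 - -]
Op 3: note_on(72): voice 2 is free -> assigned | voices=[77 67 72 -]
Op 4: note_on(82): voice 3 is free -> assigned | voices=[77 67 72 82]
Op 5: note_on(70): all voices busy, STEAL voice 0 (pitch 77, oldest) -> assign | voices=[70 67 72 82]
Op 6: note_on(61): all voices busy, STEAL voice 1 (pitch 67, oldest) -> assign | voices=[70 61 72 82]
Op 7: note_on(89): all voices busy, STEAL voice 2 (pitch 72, oldest) -> assign | voices=[70 61 89 82]
Op 8: note_off(89): free voice 2 | voices=[70 61 - 82]
Op 9: note_off(70): free voice 0 | voices=[- 61 - 82]

Answer: 77 67 72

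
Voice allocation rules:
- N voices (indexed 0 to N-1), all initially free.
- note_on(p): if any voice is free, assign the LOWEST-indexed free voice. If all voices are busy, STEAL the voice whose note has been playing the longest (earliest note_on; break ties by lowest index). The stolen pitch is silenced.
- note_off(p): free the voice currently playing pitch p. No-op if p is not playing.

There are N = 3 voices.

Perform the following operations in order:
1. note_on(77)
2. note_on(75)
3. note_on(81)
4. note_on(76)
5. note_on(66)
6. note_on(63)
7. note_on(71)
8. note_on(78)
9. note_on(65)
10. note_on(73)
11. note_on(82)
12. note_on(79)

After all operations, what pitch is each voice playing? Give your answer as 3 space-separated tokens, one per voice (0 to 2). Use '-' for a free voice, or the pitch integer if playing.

Op 1: note_on(77): voice 0 is free -> assigned | voices=[77 - -]
Op 2: note_on(75): voice 1 is free -> assigned | voices=[77 75 -]
Op 3: note_on(81): voice 2 is free -> assigned | voices=[77 75 81]
Op 4: note_on(76): all voices busy, STEAL voice 0 (pitch 77, oldest) -> assign | voices=[76 75 81]
Op 5: note_on(66): all voices busy, STEAL voice 1 (pitch 75, oldest) -> assign | voices=[76 66 81]
Op 6: note_on(63): all voices busy, STEAL voice 2 (pitch 81, oldest) -> assign | voices=[76 66 63]
Op 7: note_on(71): all voices busy, STEAL voice 0 (pitch 76, oldest) -> assign | voices=[71 66 63]
Op 8: note_on(78): all voices busy, STEAL voice 1 (pitch 66, oldest) -> assign | voices=[71 78 63]
Op 9: note_on(65): all voices busy, STEAL voice 2 (pitch 63, oldest) -> assign | voices=[71 78 65]
Op 10: note_on(73): all voices busy, STEAL voice 0 (pitch 71, oldest) -> assign | voices=[73 78 65]
Op 11: note_on(82): all voices busy, STEAL voice 1 (pitch 78, oldest) -> assign | voices=[73 82 65]
Op 12: note_on(79): all voices busy, STEAL voice 2 (pitch 65, oldest) -> assign | voices=[73 82 79]

Answer: 73 82 79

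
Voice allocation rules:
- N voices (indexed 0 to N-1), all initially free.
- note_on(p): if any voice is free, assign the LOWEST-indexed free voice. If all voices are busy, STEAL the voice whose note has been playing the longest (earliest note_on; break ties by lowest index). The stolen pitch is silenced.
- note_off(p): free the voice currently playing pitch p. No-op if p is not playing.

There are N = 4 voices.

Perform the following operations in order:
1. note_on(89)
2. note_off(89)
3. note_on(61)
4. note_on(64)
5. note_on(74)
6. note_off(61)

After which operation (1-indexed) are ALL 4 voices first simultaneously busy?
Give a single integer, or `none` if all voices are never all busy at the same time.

Answer: none

Derivation:
Op 1: note_on(89): voice 0 is free -> assigned | voices=[89 - - -]
Op 2: note_off(89): free voice 0 | voices=[- - - -]
Op 3: note_on(61): voice 0 is free -> assigned | voices=[61 - - -]
Op 4: note_on(64): voice 1 is free -> assigned | voices=[61 64 - -]
Op 5: note_on(74): voice 2 is free -> assigned | voices=[61 64 74 -]
Op 6: note_off(61): free voice 0 | voices=[- 64 74 -]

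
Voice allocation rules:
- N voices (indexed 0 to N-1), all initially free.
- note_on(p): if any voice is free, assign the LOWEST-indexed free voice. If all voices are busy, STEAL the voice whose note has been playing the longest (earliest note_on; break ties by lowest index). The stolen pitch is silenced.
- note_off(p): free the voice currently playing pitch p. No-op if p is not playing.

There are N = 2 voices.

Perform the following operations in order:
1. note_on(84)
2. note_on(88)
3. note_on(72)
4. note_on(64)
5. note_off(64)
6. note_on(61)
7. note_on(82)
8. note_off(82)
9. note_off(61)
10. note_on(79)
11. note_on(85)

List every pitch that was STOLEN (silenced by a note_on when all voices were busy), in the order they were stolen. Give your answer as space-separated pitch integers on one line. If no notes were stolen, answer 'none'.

Answer: 84 88 72

Derivation:
Op 1: note_on(84): voice 0 is free -> assigned | voices=[84 -]
Op 2: note_on(88): voice 1 is free -> assigned | voices=[84 88]
Op 3: note_on(72): all voices busy, STEAL voice 0 (pitch 84, oldest) -> assign | voices=[72 88]
Op 4: note_on(64): all voices busy, STEAL voice 1 (pitch 88, oldest) -> assign | voices=[72 64]
Op 5: note_off(64): free voice 1 | voices=[72 -]
Op 6: note_on(61): voice 1 is free -> assigned | voices=[72 61]
Op 7: note_on(82): all voices busy, STEAL voice 0 (pitch 72, oldest) -> assign | voices=[82 61]
Op 8: note_off(82): free voice 0 | voices=[- 61]
Op 9: note_off(61): free voice 1 | voices=[- -]
Op 10: note_on(79): voice 0 is free -> assigned | voices=[79 -]
Op 11: note_on(85): voice 1 is free -> assigned | voices=[79 85]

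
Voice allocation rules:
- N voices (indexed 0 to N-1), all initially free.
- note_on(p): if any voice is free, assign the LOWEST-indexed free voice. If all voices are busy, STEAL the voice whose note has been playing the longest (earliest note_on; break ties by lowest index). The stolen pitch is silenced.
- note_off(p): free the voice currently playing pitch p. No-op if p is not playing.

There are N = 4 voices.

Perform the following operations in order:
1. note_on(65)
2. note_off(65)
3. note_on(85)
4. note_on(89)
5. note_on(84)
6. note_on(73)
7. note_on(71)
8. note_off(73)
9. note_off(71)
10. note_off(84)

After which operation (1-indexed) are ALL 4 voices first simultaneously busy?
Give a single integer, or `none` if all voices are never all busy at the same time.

Answer: 6

Derivation:
Op 1: note_on(65): voice 0 is free -> assigned | voices=[65 - - -]
Op 2: note_off(65): free voice 0 | voices=[- - - -]
Op 3: note_on(85): voice 0 is free -> assigned | voices=[85 - - -]
Op 4: note_on(89): voice 1 is free -> assigned | voices=[85 89 - -]
Op 5: note_on(84): voice 2 is free -> assigned | voices=[85 89 84 -]
Op 6: note_on(73): voice 3 is free -> assigned | voices=[85 89 84 73]
Op 7: note_on(71): all voices busy, STEAL voice 0 (pitch 85, oldest) -> assign | voices=[71 89 84 73]
Op 8: note_off(73): free voice 3 | voices=[71 89 84 -]
Op 9: note_off(71): free voice 0 | voices=[- 89 84 -]
Op 10: note_off(84): free voice 2 | voices=[- 89 - -]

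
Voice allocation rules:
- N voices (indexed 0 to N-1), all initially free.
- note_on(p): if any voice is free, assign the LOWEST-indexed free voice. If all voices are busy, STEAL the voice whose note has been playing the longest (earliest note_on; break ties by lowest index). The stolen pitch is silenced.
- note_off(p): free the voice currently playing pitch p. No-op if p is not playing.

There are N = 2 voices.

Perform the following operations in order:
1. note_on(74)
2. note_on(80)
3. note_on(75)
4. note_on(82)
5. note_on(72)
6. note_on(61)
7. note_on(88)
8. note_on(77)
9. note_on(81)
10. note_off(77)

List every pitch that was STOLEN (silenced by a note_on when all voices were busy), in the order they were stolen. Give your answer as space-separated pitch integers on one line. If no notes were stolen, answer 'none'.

Answer: 74 80 75 82 72 61 88

Derivation:
Op 1: note_on(74): voice 0 is free -> assigned | voices=[74 -]
Op 2: note_on(80): voice 1 is free -> assigned | voices=[74 80]
Op 3: note_on(75): all voices busy, STEAL voice 0 (pitch 74, oldest) -> assign | voices=[75 80]
Op 4: note_on(82): all voices busy, STEAL voice 1 (pitch 80, oldest) -> assign | voices=[75 82]
Op 5: note_on(72): all voices busy, STEAL voice 0 (pitch 75, oldest) -> assign | voices=[72 82]
Op 6: note_on(61): all voices busy, STEAL voice 1 (pitch 82, oldest) -> assign | voices=[72 61]
Op 7: note_on(88): all voices busy, STEAL voice 0 (pitch 72, oldest) -> assign | voices=[88 61]
Op 8: note_on(77): all voices busy, STEAL voice 1 (pitch 61, oldest) -> assign | voices=[88 77]
Op 9: note_on(81): all voices busy, STEAL voice 0 (pitch 88, oldest) -> assign | voices=[81 77]
Op 10: note_off(77): free voice 1 | voices=[81 -]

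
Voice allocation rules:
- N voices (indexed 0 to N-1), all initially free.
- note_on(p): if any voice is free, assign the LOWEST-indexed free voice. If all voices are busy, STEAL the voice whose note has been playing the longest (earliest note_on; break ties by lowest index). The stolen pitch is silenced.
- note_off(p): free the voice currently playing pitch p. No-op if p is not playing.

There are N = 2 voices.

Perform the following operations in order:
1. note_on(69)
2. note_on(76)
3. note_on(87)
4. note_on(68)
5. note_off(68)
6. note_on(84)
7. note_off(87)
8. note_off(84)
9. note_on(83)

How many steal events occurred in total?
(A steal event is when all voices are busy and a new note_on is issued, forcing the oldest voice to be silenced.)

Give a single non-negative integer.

Op 1: note_on(69): voice 0 is free -> assigned | voices=[69 -]
Op 2: note_on(76): voice 1 is free -> assigned | voices=[69 76]
Op 3: note_on(87): all voices busy, STEAL voice 0 (pitch 69, oldest) -> assign | voices=[87 76]
Op 4: note_on(68): all voices busy, STEAL voice 1 (pitch 76, oldest) -> assign | voices=[87 68]
Op 5: note_off(68): free voice 1 | voices=[87 -]
Op 6: note_on(84): voice 1 is free -> assigned | voices=[87 84]
Op 7: note_off(87): free voice 0 | voices=[- 84]
Op 8: note_off(84): free voice 1 | voices=[- -]
Op 9: note_on(83): voice 0 is free -> assigned | voices=[83 -]

Answer: 2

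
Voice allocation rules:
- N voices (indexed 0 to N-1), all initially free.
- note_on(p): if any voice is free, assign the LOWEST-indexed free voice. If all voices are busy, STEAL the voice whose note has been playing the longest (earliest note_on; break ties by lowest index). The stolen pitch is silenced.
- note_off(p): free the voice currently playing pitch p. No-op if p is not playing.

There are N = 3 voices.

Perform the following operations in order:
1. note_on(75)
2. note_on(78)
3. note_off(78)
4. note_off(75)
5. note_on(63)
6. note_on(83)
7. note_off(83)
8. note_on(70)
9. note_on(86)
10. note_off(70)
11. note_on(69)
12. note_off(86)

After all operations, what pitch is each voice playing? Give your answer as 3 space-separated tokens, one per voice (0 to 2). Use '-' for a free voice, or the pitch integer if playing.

Op 1: note_on(75): voice 0 is free -> assigned | voices=[75 - -]
Op 2: note_on(78): voice 1 is free -> assigned | voices=[75 78 -]
Op 3: note_off(78): free voice 1 | voices=[75 - -]
Op 4: note_off(75): free voice 0 | voices=[- - -]
Op 5: note_on(63): voice 0 is free -> assigned | voices=[63 - -]
Op 6: note_on(83): voice 1 is free -> assigned | voices=[63 83 -]
Op 7: note_off(83): free voice 1 | voices=[63 - -]
Op 8: note_on(70): voice 1 is free -> assigned | voices=[63 70 -]
Op 9: note_on(86): voice 2 is free -> assigned | voices=[63 70 86]
Op 10: note_off(70): free voice 1 | voices=[63 - 86]
Op 11: note_on(69): voice 1 is free -> assigned | voices=[63 69 86]
Op 12: note_off(86): free voice 2 | voices=[63 69 -]

Answer: 63 69 -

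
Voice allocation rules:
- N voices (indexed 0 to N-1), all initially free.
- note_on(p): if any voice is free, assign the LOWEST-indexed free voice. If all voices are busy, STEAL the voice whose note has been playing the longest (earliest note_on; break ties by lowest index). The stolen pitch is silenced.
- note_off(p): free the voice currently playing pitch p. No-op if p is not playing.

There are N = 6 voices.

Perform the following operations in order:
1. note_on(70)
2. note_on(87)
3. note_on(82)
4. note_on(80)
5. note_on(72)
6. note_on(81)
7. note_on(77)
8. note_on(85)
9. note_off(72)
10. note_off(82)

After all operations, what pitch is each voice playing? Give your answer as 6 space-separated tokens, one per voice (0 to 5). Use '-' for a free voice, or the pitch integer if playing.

Op 1: note_on(70): voice 0 is free -> assigned | voices=[70 - - - - -]
Op 2: note_on(87): voice 1 is free -> assigned | voices=[70 87 - - - -]
Op 3: note_on(82): voice 2 is free -> assigned | voices=[70 87 82 - - -]
Op 4: note_on(80): voice 3 is free -> assigned | voices=[70 87 82 80 - -]
Op 5: note_on(72): voice 4 is free -> assigned | voices=[70 87 82 80 72 -]
Op 6: note_on(81): voice 5 is free -> assigned | voices=[70 87 82 80 72 81]
Op 7: note_on(77): all voices busy, STEAL voice 0 (pitch 70, oldest) -> assign | voices=[77 87 82 80 72 81]
Op 8: note_on(85): all voices busy, STEAL voice 1 (pitch 87, oldest) -> assign | voices=[77 85 82 80 72 81]
Op 9: note_off(72): free voice 4 | voices=[77 85 82 80 - 81]
Op 10: note_off(82): free voice 2 | voices=[77 85 - 80 - 81]

Answer: 77 85 - 80 - 81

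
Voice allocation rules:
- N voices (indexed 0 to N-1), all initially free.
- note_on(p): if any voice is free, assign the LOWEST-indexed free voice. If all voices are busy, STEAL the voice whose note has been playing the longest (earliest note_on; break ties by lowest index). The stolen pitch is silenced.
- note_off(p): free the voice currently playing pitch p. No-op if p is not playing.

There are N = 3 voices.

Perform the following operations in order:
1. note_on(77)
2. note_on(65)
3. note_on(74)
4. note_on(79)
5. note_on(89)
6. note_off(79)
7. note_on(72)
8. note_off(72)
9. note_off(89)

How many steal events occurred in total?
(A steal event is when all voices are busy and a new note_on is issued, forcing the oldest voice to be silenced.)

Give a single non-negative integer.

Op 1: note_on(77): voice 0 is free -> assigned | voices=[77 - -]
Op 2: note_on(65): voice 1 is free -> assigned | voices=[77 65 -]
Op 3: note_on(74): voice 2 is free -> assigned | voices=[77 65 74]
Op 4: note_on(79): all voices busy, STEAL voice 0 (pitch 77, oldest) -> assign | voices=[79 65 74]
Op 5: note_on(89): all voices busy, STEAL voice 1 (pitch 65, oldest) -> assign | voices=[79 89 74]
Op 6: note_off(79): free voice 0 | voices=[- 89 74]
Op 7: note_on(72): voice 0 is free -> assigned | voices=[72 89 74]
Op 8: note_off(72): free voice 0 | voices=[- 89 74]
Op 9: note_off(89): free voice 1 | voices=[- - 74]

Answer: 2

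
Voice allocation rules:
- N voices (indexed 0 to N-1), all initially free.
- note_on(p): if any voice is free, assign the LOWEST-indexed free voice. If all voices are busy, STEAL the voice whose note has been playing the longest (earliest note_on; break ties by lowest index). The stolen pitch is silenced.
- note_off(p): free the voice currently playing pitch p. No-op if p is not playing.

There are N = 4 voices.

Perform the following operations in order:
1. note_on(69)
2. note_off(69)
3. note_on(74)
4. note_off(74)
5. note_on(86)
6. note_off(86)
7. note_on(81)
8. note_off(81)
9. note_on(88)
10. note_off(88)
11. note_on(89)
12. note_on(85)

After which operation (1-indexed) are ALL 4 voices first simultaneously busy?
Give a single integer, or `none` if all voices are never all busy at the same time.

Answer: none

Derivation:
Op 1: note_on(69): voice 0 is free -> assigned | voices=[69 - - -]
Op 2: note_off(69): free voice 0 | voices=[- - - -]
Op 3: note_on(74): voice 0 is free -> assigned | voices=[74 - - -]
Op 4: note_off(74): free voice 0 | voices=[- - - -]
Op 5: note_on(86): voice 0 is free -> assigned | voices=[86 - - -]
Op 6: note_off(86): free voice 0 | voices=[- - - -]
Op 7: note_on(81): voice 0 is free -> assigned | voices=[81 - - -]
Op 8: note_off(81): free voice 0 | voices=[- - - -]
Op 9: note_on(88): voice 0 is free -> assigned | voices=[88 - - -]
Op 10: note_off(88): free voice 0 | voices=[- - - -]
Op 11: note_on(89): voice 0 is free -> assigned | voices=[89 - - -]
Op 12: note_on(85): voice 1 is free -> assigned | voices=[89 85 - -]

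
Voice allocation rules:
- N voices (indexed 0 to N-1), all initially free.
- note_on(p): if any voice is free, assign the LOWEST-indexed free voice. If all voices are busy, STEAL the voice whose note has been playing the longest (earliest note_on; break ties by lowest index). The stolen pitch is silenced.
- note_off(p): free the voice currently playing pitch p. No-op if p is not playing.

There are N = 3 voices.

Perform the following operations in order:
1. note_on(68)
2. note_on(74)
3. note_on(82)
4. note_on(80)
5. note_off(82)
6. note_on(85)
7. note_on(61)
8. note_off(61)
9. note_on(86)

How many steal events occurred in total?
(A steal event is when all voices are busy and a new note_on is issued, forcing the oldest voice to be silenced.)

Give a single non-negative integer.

Op 1: note_on(68): voice 0 is free -> assigned | voices=[68 - -]
Op 2: note_on(74): voice 1 is free -> assigned | voices=[68 74 -]
Op 3: note_on(82): voice 2 is free -> assigned | voices=[68 74 82]
Op 4: note_on(80): all voices busy, STEAL voice 0 (pitch 68, oldest) -> assign | voices=[80 74 82]
Op 5: note_off(82): free voice 2 | voices=[80 74 -]
Op 6: note_on(85): voice 2 is free -> assigned | voices=[80 74 85]
Op 7: note_on(61): all voices busy, STEAL voice 1 (pitch 74, oldest) -> assign | voices=[80 61 85]
Op 8: note_off(61): free voice 1 | voices=[80 - 85]
Op 9: note_on(86): voice 1 is free -> assigned | voices=[80 86 85]

Answer: 2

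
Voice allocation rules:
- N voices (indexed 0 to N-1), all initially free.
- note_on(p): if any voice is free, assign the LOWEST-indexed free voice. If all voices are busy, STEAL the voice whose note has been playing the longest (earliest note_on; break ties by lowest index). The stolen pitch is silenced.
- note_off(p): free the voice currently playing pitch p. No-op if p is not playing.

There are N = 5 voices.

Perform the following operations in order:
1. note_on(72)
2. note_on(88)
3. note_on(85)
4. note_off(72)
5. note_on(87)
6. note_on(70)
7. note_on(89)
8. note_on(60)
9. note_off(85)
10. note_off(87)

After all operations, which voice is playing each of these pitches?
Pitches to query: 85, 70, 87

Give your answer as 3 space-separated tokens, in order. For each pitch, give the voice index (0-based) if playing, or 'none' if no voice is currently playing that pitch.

Answer: none 3 none

Derivation:
Op 1: note_on(72): voice 0 is free -> assigned | voices=[72 - - - -]
Op 2: note_on(88): voice 1 is free -> assigned | voices=[72 88 - - -]
Op 3: note_on(85): voice 2 is free -> assigned | voices=[72 88 85 - -]
Op 4: note_off(72): free voice 0 | voices=[- 88 85 - -]
Op 5: note_on(87): voice 0 is free -> assigned | voices=[87 88 85 - -]
Op 6: note_on(70): voice 3 is free -> assigned | voices=[87 88 85 70 -]
Op 7: note_on(89): voice 4 is free -> assigned | voices=[87 88 85 70 89]
Op 8: note_on(60): all voices busy, STEAL voice 1 (pitch 88, oldest) -> assign | voices=[87 60 85 70 89]
Op 9: note_off(85): free voice 2 | voices=[87 60 - 70 89]
Op 10: note_off(87): free voice 0 | voices=[- 60 - 70 89]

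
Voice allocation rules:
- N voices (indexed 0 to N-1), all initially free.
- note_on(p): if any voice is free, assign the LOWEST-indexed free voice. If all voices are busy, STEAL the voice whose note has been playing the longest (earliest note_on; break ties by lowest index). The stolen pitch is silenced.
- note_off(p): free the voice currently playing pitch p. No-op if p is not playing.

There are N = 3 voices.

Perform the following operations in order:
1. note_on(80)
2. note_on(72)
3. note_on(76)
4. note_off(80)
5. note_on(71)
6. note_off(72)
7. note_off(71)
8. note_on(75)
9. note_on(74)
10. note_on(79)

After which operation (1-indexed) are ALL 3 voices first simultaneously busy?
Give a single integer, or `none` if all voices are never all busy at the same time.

Answer: 3

Derivation:
Op 1: note_on(80): voice 0 is free -> assigned | voices=[80 - -]
Op 2: note_on(72): voice 1 is free -> assigned | voices=[80 72 -]
Op 3: note_on(76): voice 2 is free -> assigned | voices=[80 72 76]
Op 4: note_off(80): free voice 0 | voices=[- 72 76]
Op 5: note_on(71): voice 0 is free -> assigned | voices=[71 72 76]
Op 6: note_off(72): free voice 1 | voices=[71 - 76]
Op 7: note_off(71): free voice 0 | voices=[- - 76]
Op 8: note_on(75): voice 0 is free -> assigned | voices=[75 - 76]
Op 9: note_on(74): voice 1 is free -> assigned | voices=[75 74 76]
Op 10: note_on(79): all voices busy, STEAL voice 2 (pitch 76, oldest) -> assign | voices=[75 74 79]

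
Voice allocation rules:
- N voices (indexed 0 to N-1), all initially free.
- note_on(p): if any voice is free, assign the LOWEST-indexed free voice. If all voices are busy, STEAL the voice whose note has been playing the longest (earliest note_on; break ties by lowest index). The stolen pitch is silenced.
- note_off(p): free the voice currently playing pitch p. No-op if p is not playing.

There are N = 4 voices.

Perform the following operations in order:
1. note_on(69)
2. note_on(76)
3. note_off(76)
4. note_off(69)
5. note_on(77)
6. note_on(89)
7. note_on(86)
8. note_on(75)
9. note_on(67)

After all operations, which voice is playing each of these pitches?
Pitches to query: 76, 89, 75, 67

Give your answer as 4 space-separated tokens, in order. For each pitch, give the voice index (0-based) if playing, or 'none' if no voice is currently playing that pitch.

Op 1: note_on(69): voice 0 is free -> assigned | voices=[69 - - -]
Op 2: note_on(76): voice 1 is free -> assigned | voices=[69 76 - -]
Op 3: note_off(76): free voice 1 | voices=[69 - - -]
Op 4: note_off(69): free voice 0 | voices=[- - - -]
Op 5: note_on(77): voice 0 is free -> assigned | voices=[77 - - -]
Op 6: note_on(89): voice 1 is free -> assigned | voices=[77 89 - -]
Op 7: note_on(86): voice 2 is free -> assigned | voices=[77 89 86 -]
Op 8: note_on(75): voice 3 is free -> assigned | voices=[77 89 86 75]
Op 9: note_on(67): all voices busy, STEAL voice 0 (pitch 77, oldest) -> assign | voices=[67 89 86 75]

Answer: none 1 3 0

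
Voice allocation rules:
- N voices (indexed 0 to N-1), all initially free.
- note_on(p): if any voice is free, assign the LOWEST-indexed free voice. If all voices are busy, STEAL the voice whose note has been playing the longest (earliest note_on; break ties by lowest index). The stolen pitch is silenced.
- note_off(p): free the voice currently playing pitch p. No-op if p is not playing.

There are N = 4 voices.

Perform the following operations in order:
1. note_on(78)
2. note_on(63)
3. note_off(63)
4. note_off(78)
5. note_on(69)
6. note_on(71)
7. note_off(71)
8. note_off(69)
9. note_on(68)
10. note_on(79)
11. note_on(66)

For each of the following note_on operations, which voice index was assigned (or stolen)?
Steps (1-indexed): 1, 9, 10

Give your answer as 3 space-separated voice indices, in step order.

Op 1: note_on(78): voice 0 is free -> assigned | voices=[78 - - -]
Op 2: note_on(63): voice 1 is free -> assigned | voices=[78 63 - -]
Op 3: note_off(63): free voice 1 | voices=[78 - - -]
Op 4: note_off(78): free voice 0 | voices=[- - - -]
Op 5: note_on(69): voice 0 is free -> assigned | voices=[69 - - -]
Op 6: note_on(71): voice 1 is free -> assigned | voices=[69 71 - -]
Op 7: note_off(71): free voice 1 | voices=[69 - - -]
Op 8: note_off(69): free voice 0 | voices=[- - - -]
Op 9: note_on(68): voice 0 is free -> assigned | voices=[68 - - -]
Op 10: note_on(79): voice 1 is free -> assigned | voices=[68 79 - -]
Op 11: note_on(66): voice 2 is free -> assigned | voices=[68 79 66 -]

Answer: 0 0 1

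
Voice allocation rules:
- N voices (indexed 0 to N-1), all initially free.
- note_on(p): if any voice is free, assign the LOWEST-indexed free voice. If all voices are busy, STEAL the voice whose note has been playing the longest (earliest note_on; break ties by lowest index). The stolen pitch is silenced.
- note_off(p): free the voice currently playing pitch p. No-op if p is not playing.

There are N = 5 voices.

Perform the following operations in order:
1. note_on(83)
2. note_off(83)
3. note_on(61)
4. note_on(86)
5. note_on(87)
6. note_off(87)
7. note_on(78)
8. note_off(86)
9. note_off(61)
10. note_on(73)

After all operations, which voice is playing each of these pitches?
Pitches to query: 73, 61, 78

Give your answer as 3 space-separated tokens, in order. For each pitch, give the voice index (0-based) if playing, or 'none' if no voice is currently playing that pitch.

Answer: 0 none 2

Derivation:
Op 1: note_on(83): voice 0 is free -> assigned | voices=[83 - - - -]
Op 2: note_off(83): free voice 0 | voices=[- - - - -]
Op 3: note_on(61): voice 0 is free -> assigned | voices=[61 - - - -]
Op 4: note_on(86): voice 1 is free -> assigned | voices=[61 86 - - -]
Op 5: note_on(87): voice 2 is free -> assigned | voices=[61 86 87 - -]
Op 6: note_off(87): free voice 2 | voices=[61 86 - - -]
Op 7: note_on(78): voice 2 is free -> assigned | voices=[61 86 78 - -]
Op 8: note_off(86): free voice 1 | voices=[61 - 78 - -]
Op 9: note_off(61): free voice 0 | voices=[- - 78 - -]
Op 10: note_on(73): voice 0 is free -> assigned | voices=[73 - 78 - -]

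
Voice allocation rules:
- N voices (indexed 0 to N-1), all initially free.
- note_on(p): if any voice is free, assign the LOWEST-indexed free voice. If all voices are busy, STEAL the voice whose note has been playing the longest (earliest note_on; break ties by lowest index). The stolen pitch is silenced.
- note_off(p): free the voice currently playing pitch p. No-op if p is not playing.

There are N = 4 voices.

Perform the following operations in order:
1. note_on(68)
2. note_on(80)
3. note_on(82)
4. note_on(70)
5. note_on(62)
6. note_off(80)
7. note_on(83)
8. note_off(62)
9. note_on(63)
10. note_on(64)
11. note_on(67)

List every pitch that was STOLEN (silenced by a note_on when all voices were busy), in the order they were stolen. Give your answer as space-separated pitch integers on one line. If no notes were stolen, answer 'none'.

Answer: 68 82 70

Derivation:
Op 1: note_on(68): voice 0 is free -> assigned | voices=[68 - - -]
Op 2: note_on(80): voice 1 is free -> assigned | voices=[68 80 - -]
Op 3: note_on(82): voice 2 is free -> assigned | voices=[68 80 82 -]
Op 4: note_on(70): voice 3 is free -> assigned | voices=[68 80 82 70]
Op 5: note_on(62): all voices busy, STEAL voice 0 (pitch 68, oldest) -> assign | voices=[62 80 82 70]
Op 6: note_off(80): free voice 1 | voices=[62 - 82 70]
Op 7: note_on(83): voice 1 is free -> assigned | voices=[62 83 82 70]
Op 8: note_off(62): free voice 0 | voices=[- 83 82 70]
Op 9: note_on(63): voice 0 is free -> assigned | voices=[63 83 82 70]
Op 10: note_on(64): all voices busy, STEAL voice 2 (pitch 82, oldest) -> assign | voices=[63 83 64 70]
Op 11: note_on(67): all voices busy, STEAL voice 3 (pitch 70, oldest) -> assign | voices=[63 83 64 67]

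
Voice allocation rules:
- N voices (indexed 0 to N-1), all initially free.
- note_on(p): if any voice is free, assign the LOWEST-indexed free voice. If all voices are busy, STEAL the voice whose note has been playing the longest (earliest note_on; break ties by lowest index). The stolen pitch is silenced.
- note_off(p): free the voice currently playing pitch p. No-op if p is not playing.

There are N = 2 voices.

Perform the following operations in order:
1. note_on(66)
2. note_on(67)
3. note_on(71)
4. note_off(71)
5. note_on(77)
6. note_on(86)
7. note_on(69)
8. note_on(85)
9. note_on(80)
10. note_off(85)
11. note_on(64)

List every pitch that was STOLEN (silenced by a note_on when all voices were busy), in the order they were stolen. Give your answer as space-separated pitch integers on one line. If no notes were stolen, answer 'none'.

Op 1: note_on(66): voice 0 is free -> assigned | voices=[66 -]
Op 2: note_on(67): voice 1 is free -> assigned | voices=[66 67]
Op 3: note_on(71): all voices busy, STEAL voice 0 (pitch 66, oldest) -> assign | voices=[71 67]
Op 4: note_off(71): free voice 0 | voices=[- 67]
Op 5: note_on(77): voice 0 is free -> assigned | voices=[77 67]
Op 6: note_on(86): all voices busy, STEAL voice 1 (pitch 67, oldest) -> assign | voices=[77 86]
Op 7: note_on(69): all voices busy, STEAL voice 0 (pitch 77, oldest) -> assign | voices=[69 86]
Op 8: note_on(85): all voices busy, STEAL voice 1 (pitch 86, oldest) -> assign | voices=[69 85]
Op 9: note_on(80): all voices busy, STEAL voice 0 (pitch 69, oldest) -> assign | voices=[80 85]
Op 10: note_off(85): free voice 1 | voices=[80 -]
Op 11: note_on(64): voice 1 is free -> assigned | voices=[80 64]

Answer: 66 67 77 86 69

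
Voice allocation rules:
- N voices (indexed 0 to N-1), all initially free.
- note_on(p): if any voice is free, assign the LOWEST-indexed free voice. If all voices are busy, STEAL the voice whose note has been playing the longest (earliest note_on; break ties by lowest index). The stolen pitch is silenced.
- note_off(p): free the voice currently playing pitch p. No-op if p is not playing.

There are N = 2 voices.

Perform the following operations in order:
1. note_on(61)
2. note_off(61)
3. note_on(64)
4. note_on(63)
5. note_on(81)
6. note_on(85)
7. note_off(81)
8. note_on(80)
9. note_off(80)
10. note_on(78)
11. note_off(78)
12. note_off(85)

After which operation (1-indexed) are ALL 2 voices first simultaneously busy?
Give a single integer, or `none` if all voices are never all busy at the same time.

Op 1: note_on(61): voice 0 is free -> assigned | voices=[61 -]
Op 2: note_off(61): free voice 0 | voices=[- -]
Op 3: note_on(64): voice 0 is free -> assigned | voices=[64 -]
Op 4: note_on(63): voice 1 is free -> assigned | voices=[64 63]
Op 5: note_on(81): all voices busy, STEAL voice 0 (pitch 64, oldest) -> assign | voices=[81 63]
Op 6: note_on(85): all voices busy, STEAL voice 1 (pitch 63, oldest) -> assign | voices=[81 85]
Op 7: note_off(81): free voice 0 | voices=[- 85]
Op 8: note_on(80): voice 0 is free -> assigned | voices=[80 85]
Op 9: note_off(80): free voice 0 | voices=[- 85]
Op 10: note_on(78): voice 0 is free -> assigned | voices=[78 85]
Op 11: note_off(78): free voice 0 | voices=[- 85]
Op 12: note_off(85): free voice 1 | voices=[- -]

Answer: 4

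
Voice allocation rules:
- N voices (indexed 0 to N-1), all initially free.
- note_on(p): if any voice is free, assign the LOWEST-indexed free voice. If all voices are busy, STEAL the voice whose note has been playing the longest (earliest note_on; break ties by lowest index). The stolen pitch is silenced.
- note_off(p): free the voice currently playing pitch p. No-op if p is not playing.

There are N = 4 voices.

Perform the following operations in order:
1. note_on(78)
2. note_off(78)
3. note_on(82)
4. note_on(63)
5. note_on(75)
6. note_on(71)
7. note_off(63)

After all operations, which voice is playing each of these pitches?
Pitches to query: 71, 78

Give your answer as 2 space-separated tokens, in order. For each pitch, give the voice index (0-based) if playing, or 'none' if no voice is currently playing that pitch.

Answer: 3 none

Derivation:
Op 1: note_on(78): voice 0 is free -> assigned | voices=[78 - - -]
Op 2: note_off(78): free voice 0 | voices=[- - - -]
Op 3: note_on(82): voice 0 is free -> assigned | voices=[82 - - -]
Op 4: note_on(63): voice 1 is free -> assigned | voices=[82 63 - -]
Op 5: note_on(75): voice 2 is free -> assigned | voices=[82 63 75 -]
Op 6: note_on(71): voice 3 is free -> assigned | voices=[82 63 75 71]
Op 7: note_off(63): free voice 1 | voices=[82 - 75 71]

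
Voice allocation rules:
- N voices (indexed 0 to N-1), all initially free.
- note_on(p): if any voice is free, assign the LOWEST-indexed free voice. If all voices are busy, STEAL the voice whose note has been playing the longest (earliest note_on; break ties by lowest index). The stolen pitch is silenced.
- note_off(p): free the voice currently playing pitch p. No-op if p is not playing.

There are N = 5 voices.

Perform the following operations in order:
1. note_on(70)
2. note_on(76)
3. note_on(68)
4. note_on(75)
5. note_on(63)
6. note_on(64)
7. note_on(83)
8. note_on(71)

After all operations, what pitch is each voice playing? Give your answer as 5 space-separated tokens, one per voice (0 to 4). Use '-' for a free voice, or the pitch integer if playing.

Op 1: note_on(70): voice 0 is free -> assigned | voices=[70 - - - -]
Op 2: note_on(76): voice 1 is free -> assigned | voices=[70 76 - - -]
Op 3: note_on(68): voice 2 is free -> assigned | voices=[70 76 68 - -]
Op 4: note_on(75): voice 3 is free -> assigned | voices=[70 76 68 75 -]
Op 5: note_on(63): voice 4 is free -> assigned | voices=[70 76 68 75 63]
Op 6: note_on(64): all voices busy, STEAL voice 0 (pitch 70, oldest) -> assign | voices=[64 76 68 75 63]
Op 7: note_on(83): all voices busy, STEAL voice 1 (pitch 76, oldest) -> assign | voices=[64 83 68 75 63]
Op 8: note_on(71): all voices busy, STEAL voice 2 (pitch 68, oldest) -> assign | voices=[64 83 71 75 63]

Answer: 64 83 71 75 63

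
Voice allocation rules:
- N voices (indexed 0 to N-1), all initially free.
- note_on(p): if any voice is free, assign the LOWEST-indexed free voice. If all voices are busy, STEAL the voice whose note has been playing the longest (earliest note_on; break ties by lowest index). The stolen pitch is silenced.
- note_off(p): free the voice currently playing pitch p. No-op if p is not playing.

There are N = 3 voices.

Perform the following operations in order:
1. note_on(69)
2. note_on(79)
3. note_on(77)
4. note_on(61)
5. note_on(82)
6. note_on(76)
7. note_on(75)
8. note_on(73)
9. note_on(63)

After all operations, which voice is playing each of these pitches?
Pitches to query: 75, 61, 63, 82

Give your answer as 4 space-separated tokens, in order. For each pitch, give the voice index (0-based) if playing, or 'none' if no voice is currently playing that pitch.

Answer: 0 none 2 none

Derivation:
Op 1: note_on(69): voice 0 is free -> assigned | voices=[69 - -]
Op 2: note_on(79): voice 1 is free -> assigned | voices=[69 79 -]
Op 3: note_on(77): voice 2 is free -> assigned | voices=[69 79 77]
Op 4: note_on(61): all voices busy, STEAL voice 0 (pitch 69, oldest) -> assign | voices=[61 79 77]
Op 5: note_on(82): all voices busy, STEAL voice 1 (pitch 79, oldest) -> assign | voices=[61 82 77]
Op 6: note_on(76): all voices busy, STEAL voice 2 (pitch 77, oldest) -> assign | voices=[61 82 76]
Op 7: note_on(75): all voices busy, STEAL voice 0 (pitch 61, oldest) -> assign | voices=[75 82 76]
Op 8: note_on(73): all voices busy, STEAL voice 1 (pitch 82, oldest) -> assign | voices=[75 73 76]
Op 9: note_on(63): all voices busy, STEAL voice 2 (pitch 76, oldest) -> assign | voices=[75 73 63]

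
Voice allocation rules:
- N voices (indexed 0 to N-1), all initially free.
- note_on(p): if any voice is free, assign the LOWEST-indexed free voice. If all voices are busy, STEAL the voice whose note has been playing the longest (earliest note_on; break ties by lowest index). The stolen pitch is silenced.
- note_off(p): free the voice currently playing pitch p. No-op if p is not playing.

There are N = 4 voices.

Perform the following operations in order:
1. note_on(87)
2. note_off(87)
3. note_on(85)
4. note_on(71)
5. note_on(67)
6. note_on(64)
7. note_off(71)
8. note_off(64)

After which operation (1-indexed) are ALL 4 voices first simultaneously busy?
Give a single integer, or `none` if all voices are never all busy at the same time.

Answer: 6

Derivation:
Op 1: note_on(87): voice 0 is free -> assigned | voices=[87 - - -]
Op 2: note_off(87): free voice 0 | voices=[- - - -]
Op 3: note_on(85): voice 0 is free -> assigned | voices=[85 - - -]
Op 4: note_on(71): voice 1 is free -> assigned | voices=[85 71 - -]
Op 5: note_on(67): voice 2 is free -> assigned | voices=[85 71 67 -]
Op 6: note_on(64): voice 3 is free -> assigned | voices=[85 71 67 64]
Op 7: note_off(71): free voice 1 | voices=[85 - 67 64]
Op 8: note_off(64): free voice 3 | voices=[85 - 67 -]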